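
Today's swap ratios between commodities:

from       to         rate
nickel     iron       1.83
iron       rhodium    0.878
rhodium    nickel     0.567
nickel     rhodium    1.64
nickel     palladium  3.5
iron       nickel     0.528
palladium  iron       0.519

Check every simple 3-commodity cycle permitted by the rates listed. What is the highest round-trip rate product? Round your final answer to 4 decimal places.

palladium→iron→nickel→palladium: 0.519 × 0.528 × 3.5 = 0.95911
rhodium→nickel→iron→rhodium: 0.567 × 1.83 × 0.878 = 0.91102
Maximum is palladium→iron→nickel→palladium at 0.9591; no arbitrage — every cycle loses value.

0.9591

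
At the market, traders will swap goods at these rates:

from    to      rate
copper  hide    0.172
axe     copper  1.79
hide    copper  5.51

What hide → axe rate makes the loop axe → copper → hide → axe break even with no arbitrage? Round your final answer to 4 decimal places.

Known legs of the cycle: 1.79 × 0.172 = 0.30788
For no arbitrage the full-cycle product must be 1, so the missing rate is 1 / 0.30788 ≈ 3.248019.

3.2480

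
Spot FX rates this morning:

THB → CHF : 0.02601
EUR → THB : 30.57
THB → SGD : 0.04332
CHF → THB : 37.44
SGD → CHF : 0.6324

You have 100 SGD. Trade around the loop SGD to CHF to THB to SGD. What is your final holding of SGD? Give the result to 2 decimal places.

102.57

100 SGD × 0.6324 = 63.24 CHF
63.24 CHF × 37.44 = 2367.7056 THB
2367.7056 THB × 0.04332 = 102.569006592 SGD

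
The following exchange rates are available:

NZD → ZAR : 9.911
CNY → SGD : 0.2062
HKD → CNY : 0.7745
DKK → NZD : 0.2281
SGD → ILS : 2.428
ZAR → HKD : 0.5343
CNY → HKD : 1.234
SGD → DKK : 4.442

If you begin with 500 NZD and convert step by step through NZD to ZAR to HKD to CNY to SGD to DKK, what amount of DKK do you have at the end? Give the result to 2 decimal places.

1878.28

500 NZD × 9.911 = 4955.5 ZAR
4955.5 ZAR × 0.5343 = 2647.72365 HKD
2647.72365 HKD × 0.7745 = 2050.661966925 CNY
2050.661966925 CNY × 0.2062 = 422.846497579935 SGD
422.846497579935 SGD × 4.442 = 1878.28414225007127 DKK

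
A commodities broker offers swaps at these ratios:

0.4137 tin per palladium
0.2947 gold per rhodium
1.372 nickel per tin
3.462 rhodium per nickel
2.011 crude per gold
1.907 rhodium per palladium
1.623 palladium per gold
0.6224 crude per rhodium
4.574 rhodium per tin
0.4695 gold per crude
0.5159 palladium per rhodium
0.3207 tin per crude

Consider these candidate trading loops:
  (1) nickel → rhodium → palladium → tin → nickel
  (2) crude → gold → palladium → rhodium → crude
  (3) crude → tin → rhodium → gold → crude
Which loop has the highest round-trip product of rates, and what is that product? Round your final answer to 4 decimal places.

(1) 3.462 × 0.5159 × 0.4137 × 1.372 = 1.01375
(2) 0.4695 × 1.623 × 1.907 × 0.6224 = 0.90443
(3) 0.3207 × 4.574 × 0.2947 × 2.011 = 0.86934
Highest is cycle (1) at 1.0138 (>1, arbitrage).

1.0138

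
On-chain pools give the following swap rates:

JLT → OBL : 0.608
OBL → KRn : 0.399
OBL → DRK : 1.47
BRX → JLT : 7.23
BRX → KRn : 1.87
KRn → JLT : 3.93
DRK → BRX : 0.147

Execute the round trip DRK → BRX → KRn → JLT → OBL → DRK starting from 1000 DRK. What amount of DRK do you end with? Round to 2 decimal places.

965.54

1000 DRK × 0.147 = 147 BRX
147 BRX × 1.87 = 274.89 KRn
274.89 KRn × 3.93 = 1080.3177 JLT
1080.3177 JLT × 0.608 = 656.8331616 OBL
656.8331616 OBL × 1.47 = 965.544747552 DRK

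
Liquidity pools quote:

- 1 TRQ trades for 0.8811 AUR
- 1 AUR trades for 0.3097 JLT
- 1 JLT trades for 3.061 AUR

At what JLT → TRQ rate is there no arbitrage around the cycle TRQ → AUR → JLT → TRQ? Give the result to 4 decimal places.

Known legs of the cycle: 0.8811 × 0.3097 = 0.27287667
For no arbitrage the full-cycle product must be 1, so the missing rate is 1 / 0.27287667 ≈ 3.664659.

3.6647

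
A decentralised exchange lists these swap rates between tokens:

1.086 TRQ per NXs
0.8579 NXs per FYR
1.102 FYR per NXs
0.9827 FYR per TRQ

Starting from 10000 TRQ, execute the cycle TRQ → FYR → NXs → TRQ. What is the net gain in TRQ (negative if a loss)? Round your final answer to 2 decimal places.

-844.39

10000 TRQ × 0.9827 = 9827 FYR
9827 FYR × 0.8579 = 8430.5833 NXs
8430.5833 NXs × 1.086 = 9155.6134638 TRQ
Net change: 9155.6134638 − 10000 = -844.3865362 TRQ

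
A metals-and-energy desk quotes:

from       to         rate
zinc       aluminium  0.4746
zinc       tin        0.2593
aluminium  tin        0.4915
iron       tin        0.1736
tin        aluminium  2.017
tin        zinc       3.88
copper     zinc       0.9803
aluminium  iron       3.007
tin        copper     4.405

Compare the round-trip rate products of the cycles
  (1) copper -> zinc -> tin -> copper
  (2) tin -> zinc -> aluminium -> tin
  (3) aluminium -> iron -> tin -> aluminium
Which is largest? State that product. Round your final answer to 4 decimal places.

(1) 0.9803 × 0.2593 × 4.405 = 1.11971
(2) 3.88 × 0.4746 × 0.4915 = 0.90507
(3) 3.007 × 0.1736 × 2.017 = 1.05290
Highest is cycle (1) at 1.1197 (>1, arbitrage).

1.1197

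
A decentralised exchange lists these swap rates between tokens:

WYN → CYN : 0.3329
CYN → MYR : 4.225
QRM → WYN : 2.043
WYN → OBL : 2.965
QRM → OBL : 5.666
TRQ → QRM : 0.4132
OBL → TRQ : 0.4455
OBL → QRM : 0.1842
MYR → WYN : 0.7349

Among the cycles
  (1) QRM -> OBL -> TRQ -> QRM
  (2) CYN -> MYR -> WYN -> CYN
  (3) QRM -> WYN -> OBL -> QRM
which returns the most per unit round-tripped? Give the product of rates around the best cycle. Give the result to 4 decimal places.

(1) 5.666 × 0.4455 × 0.4132 = 1.04300
(2) 4.225 × 0.7349 × 0.3329 = 1.03364
(3) 2.043 × 2.965 × 0.1842 = 1.11579
Highest is cycle (3) at 1.1158 (>1, arbitrage).

1.1158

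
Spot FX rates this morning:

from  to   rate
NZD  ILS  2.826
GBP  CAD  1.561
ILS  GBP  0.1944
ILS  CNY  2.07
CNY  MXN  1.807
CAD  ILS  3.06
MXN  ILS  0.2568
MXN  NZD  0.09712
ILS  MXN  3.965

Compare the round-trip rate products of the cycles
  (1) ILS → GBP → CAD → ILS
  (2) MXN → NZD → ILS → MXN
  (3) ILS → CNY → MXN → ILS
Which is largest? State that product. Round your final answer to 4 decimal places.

(1) 0.1944 × 1.561 × 3.06 = 0.92858
(2) 0.09712 × 2.826 × 3.965 = 1.08824
(3) 2.07 × 1.807 × 0.2568 = 0.96056
Highest is cycle (2) at 1.0882 (>1, arbitrage).

1.0882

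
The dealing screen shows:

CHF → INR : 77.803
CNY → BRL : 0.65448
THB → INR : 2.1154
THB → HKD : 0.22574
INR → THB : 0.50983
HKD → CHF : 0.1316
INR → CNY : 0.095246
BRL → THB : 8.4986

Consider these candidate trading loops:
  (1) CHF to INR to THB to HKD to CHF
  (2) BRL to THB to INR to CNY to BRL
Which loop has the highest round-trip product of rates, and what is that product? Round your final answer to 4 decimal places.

(1) 77.803 × 0.50983 × 0.22574 × 0.1316 = 1.17838
(2) 8.4986 × 2.1154 × 0.095246 × 0.65448 = 1.12068
Highest is cycle (1) at 1.1784 (>1, arbitrage).

1.1784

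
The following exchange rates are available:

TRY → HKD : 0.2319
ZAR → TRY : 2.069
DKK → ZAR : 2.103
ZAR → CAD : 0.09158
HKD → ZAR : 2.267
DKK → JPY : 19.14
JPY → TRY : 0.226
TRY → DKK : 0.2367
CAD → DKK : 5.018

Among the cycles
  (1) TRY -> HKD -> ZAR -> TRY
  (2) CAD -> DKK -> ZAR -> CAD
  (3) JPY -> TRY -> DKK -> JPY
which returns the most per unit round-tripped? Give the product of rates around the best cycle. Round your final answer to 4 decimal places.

1.0877

(1) 0.2319 × 2.267 × 2.069 = 1.08771
(2) 5.018 × 2.103 × 0.09158 = 0.96643
(3) 0.226 × 0.2367 × 19.14 = 1.02388
Highest is cycle (1) at 1.0877 (>1, arbitrage).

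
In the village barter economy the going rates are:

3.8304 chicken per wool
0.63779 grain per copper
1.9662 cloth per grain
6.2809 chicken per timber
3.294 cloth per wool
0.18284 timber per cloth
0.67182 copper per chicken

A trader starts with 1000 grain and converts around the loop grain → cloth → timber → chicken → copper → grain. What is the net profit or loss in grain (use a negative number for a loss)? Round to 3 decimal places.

1000 grain × 1.9662 = 1966.2 cloth
1966.2 cloth × 0.18284 = 359.500008 timber
359.500008 timber × 6.2809 = 2257.9836002472 chicken
2257.9836002472 chicken × 0.67182 = 1516.958542318073904 copper
1516.958542318073904 copper × 0.63779 = 967.50098870504435523216 grain
Net change: 967.50098870504435523216 − 1000 = -32.49901129495564476784 grain

-32.499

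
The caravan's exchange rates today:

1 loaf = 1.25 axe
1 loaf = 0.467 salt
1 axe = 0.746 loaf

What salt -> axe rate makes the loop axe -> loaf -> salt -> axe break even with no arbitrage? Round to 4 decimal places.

Known legs of the cycle: 0.746 × 0.467 = 0.348382
For no arbitrage the full-cycle product must be 1, so the missing rate is 1 / 0.348382 ≈ 2.870412.

2.8704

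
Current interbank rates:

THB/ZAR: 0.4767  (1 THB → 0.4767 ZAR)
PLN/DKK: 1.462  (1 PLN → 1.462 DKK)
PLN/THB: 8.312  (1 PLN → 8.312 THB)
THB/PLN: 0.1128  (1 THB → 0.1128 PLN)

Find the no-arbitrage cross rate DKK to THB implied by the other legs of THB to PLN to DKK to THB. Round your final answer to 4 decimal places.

6.0638

Known legs of the cycle: 0.1128 × 1.462 = 0.1649136
For no arbitrage the full-cycle product must be 1, so the missing rate is 1 / 0.1649136 ≈ 6.063781.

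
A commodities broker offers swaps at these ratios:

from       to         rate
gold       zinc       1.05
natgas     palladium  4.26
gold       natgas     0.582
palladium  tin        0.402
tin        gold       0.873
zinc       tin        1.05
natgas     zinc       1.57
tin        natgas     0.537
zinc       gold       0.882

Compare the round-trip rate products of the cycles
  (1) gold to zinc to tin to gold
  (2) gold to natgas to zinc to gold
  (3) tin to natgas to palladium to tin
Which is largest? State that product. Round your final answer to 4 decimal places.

(1) 1.05 × 1.05 × 0.873 = 0.96248
(2) 0.582 × 1.57 × 0.882 = 0.80592
(3) 0.537 × 4.26 × 0.402 = 0.91962
Highest is cycle (1) at 0.9625 (≤1, no arbitrage).

0.9625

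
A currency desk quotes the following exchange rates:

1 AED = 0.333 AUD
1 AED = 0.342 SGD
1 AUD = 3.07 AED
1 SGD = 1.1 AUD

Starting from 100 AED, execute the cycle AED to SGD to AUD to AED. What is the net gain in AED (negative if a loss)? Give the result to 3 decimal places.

15.493

100 AED × 0.342 = 34.2 SGD
34.2 SGD × 1.1 = 37.62 AUD
37.62 AUD × 3.07 = 115.4934 AED
Net change: 115.4934 − 100 = 15.4934 AED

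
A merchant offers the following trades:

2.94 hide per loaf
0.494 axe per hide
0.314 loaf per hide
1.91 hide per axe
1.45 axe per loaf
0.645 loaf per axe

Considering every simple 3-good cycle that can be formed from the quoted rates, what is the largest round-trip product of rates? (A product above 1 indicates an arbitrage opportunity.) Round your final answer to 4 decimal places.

0.9368

loaf→hide→axe→loaf: 2.94 × 0.494 × 0.645 = 0.93677
loaf→axe→hide→loaf: 1.45 × 1.91 × 0.314 = 0.86962
Maximum is loaf→hide→axe→loaf at 0.9368; no arbitrage — every cycle loses value.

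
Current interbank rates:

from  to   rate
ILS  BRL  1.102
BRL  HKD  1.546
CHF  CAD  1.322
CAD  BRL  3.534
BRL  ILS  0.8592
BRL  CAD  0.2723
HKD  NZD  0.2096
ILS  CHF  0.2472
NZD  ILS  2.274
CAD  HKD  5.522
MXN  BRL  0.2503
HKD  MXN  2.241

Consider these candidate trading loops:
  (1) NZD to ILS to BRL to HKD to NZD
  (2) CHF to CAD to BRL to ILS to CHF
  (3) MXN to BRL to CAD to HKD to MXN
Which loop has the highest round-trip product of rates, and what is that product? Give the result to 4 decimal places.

0.9923

(1) 2.274 × 1.102 × 1.546 × 0.2096 = 0.81203
(2) 1.322 × 3.534 × 0.8592 × 0.2472 = 0.99229
(3) 0.2503 × 0.2723 × 5.522 × 2.241 = 0.84343
Highest is cycle (2) at 0.9923 (≤1, no arbitrage).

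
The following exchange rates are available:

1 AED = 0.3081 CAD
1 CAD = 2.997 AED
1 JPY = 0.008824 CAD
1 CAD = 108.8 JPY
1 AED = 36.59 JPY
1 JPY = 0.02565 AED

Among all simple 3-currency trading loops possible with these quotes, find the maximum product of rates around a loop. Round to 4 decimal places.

AED→JPY→CAD→AED: 36.59 × 0.008824 × 2.997 = 0.96764
AED→CAD→JPY→AED: 0.3081 × 108.8 × 0.02565 = 0.85982
Maximum is AED→JPY→CAD→AED at 0.9676; no arbitrage — every cycle loses value.

0.9676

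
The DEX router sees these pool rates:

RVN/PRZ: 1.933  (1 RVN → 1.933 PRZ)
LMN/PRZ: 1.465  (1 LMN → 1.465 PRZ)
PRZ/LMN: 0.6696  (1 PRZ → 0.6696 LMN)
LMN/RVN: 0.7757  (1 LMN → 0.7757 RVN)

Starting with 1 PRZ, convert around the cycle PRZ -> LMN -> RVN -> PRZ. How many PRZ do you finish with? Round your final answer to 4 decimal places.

1 PRZ × 0.6696 = 0.6696 LMN
0.6696 LMN × 0.7757 = 0.51940872 RVN
0.51940872 RVN × 1.933 = 1.00401705576 PRZ

1.0040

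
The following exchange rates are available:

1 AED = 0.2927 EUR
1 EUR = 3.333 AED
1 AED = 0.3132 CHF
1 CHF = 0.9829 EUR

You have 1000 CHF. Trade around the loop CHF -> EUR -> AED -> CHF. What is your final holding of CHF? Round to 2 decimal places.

1026.04

1000 CHF × 0.9829 = 982.9 EUR
982.9 EUR × 3.333 = 3276.0057 AED
3276.0057 AED × 0.3132 = 1026.04498524 CHF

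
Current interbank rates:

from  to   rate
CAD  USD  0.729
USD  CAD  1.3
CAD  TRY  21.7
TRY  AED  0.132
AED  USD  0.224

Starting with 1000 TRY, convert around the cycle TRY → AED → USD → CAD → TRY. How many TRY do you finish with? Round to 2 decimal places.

1000 TRY × 0.132 = 132 AED
132 AED × 0.224 = 29.568 USD
29.568 USD × 1.3 = 38.4384 CAD
38.4384 CAD × 21.7 = 834.11328 TRY

834.11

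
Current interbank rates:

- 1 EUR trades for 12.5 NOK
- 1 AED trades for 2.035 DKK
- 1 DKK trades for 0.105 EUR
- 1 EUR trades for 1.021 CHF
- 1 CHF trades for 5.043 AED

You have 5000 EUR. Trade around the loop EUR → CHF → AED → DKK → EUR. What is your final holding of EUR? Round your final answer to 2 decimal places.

5500.96

5000 EUR × 1.021 = 5105 CHF
5105 CHF × 5.043 = 25744.515 AED
25744.515 AED × 2.035 = 52390.088025 DKK
52390.088025 DKK × 0.105 = 5500.959242625 EUR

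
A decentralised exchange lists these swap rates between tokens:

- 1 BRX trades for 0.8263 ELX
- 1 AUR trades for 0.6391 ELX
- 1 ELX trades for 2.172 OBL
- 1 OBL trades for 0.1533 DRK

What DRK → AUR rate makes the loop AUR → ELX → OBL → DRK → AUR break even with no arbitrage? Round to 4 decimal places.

4.6993

Known legs of the cycle: 0.6391 × 2.172 × 0.1533 = 0.21279959316
For no arbitrage the full-cycle product must be 1, so the missing rate is 1 / 0.21279959316 ≈ 4.699257.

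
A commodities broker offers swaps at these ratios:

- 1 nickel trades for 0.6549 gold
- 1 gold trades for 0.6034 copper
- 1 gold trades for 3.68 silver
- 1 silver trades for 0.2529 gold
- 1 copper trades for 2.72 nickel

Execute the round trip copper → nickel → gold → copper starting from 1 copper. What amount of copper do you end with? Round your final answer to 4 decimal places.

1 copper × 2.72 = 2.72 nickel
2.72 nickel × 0.6549 = 1.781328 gold
1.781328 gold × 0.6034 = 1.0748533152 copper

1.0749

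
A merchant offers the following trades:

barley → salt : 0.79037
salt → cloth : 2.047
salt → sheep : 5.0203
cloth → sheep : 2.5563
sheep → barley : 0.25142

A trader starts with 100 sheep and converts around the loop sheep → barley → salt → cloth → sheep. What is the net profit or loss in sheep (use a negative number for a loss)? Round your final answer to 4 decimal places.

100 sheep × 0.25142 = 25.142 barley
25.142 barley × 0.79037 = 19.87148254 salt
19.87148254 salt × 2.047 = 40.67692475938 cloth
40.67692475938 cloth × 2.5563 = 103.982422762403094 sheep
Net change: 103.982422762403094 − 100 = 3.982422762403094 sheep

3.9824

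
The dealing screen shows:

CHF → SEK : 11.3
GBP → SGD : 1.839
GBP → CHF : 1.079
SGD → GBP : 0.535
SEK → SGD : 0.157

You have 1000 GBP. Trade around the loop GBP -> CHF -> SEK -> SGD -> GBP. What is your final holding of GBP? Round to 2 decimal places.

1000 GBP × 1.079 = 1079 CHF
1079 CHF × 11.3 = 12192.7 SEK
12192.7 SEK × 0.157 = 1914.2539 SGD
1914.2539 SGD × 0.535 = 1024.1258365 GBP

1024.13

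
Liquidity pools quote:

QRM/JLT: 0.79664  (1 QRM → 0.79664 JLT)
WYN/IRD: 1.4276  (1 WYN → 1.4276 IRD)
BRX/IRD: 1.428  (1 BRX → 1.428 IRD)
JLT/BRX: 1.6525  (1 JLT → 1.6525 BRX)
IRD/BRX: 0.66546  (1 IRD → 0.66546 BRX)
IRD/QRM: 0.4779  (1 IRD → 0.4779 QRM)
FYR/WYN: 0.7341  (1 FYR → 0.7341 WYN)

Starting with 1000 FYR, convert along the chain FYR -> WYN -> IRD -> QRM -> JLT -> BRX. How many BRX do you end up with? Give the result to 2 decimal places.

1000 FYR × 0.7341 = 734.1 WYN
734.1 WYN × 1.4276 = 1048.00116 IRD
1048.00116 IRD × 0.4779 = 500.839754364 QRM
500.839754364 QRM × 0.79664 = 398.98898191653696 JLT
398.98898191653696 JLT × 1.6525 = 659.3292926170773264 BRX

659.33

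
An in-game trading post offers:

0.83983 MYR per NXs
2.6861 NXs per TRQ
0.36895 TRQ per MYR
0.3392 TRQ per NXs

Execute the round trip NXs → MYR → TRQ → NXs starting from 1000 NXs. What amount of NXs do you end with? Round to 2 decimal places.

832.30

1000 NXs × 0.83983 = 839.83 MYR
839.83 MYR × 0.36895 = 309.8552785 TRQ
309.8552785 TRQ × 2.6861 = 832.30226357885 NXs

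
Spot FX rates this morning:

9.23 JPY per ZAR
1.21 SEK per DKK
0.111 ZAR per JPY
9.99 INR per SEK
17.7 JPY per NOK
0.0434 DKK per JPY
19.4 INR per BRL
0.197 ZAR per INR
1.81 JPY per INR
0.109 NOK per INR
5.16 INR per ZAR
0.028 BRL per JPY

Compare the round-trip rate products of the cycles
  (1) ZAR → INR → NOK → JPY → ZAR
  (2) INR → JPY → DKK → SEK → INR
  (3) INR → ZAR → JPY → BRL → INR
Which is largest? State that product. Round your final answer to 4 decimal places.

1.1050

(1) 5.16 × 0.109 × 17.7 × 0.111 = 1.10503
(2) 1.81 × 0.0434 × 1.21 × 9.99 = 0.94955
(3) 0.197 × 9.23 × 0.028 × 19.4 = 0.98771
Highest is cycle (1) at 1.1050 (>1, arbitrage).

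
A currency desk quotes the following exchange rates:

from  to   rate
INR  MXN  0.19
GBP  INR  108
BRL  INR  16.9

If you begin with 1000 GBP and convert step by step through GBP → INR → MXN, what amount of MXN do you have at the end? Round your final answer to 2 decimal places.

20520.00

1000 GBP × 108 = 108000 INR
108000 INR × 0.19 = 20520 MXN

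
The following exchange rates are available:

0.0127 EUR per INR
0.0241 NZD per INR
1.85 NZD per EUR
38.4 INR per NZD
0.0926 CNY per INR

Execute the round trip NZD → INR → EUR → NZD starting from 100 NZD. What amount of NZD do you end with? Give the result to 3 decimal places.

100 NZD × 38.4 = 3840 INR
3840 INR × 0.0127 = 48.768 EUR
48.768 EUR × 1.85 = 90.2208 NZD

90.221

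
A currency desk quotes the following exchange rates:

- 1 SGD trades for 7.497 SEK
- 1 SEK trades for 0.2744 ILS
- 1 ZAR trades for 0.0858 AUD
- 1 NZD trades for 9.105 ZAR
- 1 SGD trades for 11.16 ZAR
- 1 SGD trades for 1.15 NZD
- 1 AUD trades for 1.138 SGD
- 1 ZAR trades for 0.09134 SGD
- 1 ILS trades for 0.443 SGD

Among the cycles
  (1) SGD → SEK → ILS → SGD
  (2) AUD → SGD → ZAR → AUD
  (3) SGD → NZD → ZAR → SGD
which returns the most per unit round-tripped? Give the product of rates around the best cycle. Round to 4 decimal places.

(1) 7.497 × 0.2744 × 0.443 = 0.91133
(2) 1.138 × 11.16 × 0.0858 = 1.08967
(3) 1.15 × 9.105 × 0.09134 = 0.95640
Highest is cycle (2) at 1.0897 (>1, arbitrage).

1.0897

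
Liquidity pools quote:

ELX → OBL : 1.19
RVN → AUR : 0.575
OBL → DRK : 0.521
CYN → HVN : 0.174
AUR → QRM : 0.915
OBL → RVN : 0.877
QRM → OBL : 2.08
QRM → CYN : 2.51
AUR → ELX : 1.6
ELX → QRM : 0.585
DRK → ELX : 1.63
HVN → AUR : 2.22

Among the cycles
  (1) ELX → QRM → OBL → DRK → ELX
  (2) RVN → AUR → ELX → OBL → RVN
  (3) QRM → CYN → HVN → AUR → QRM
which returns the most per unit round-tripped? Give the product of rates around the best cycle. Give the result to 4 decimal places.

1.0333

(1) 0.585 × 2.08 × 0.521 × 1.63 = 1.03334
(2) 0.575 × 1.6 × 1.19 × 0.877 = 0.96014
(3) 2.51 × 0.174 × 2.22 × 0.915 = 0.88715
Highest is cycle (1) at 1.0333 (>1, arbitrage).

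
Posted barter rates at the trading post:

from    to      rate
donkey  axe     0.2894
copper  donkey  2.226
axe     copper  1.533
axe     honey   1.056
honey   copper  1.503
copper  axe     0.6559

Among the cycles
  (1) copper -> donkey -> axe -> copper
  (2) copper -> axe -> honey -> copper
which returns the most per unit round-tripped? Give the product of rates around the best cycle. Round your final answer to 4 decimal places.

1.0410

(1) 2.226 × 0.2894 × 1.533 = 0.98757
(2) 0.6559 × 1.056 × 1.503 = 1.04102
Highest is cycle (2) at 1.0410 (>1, arbitrage).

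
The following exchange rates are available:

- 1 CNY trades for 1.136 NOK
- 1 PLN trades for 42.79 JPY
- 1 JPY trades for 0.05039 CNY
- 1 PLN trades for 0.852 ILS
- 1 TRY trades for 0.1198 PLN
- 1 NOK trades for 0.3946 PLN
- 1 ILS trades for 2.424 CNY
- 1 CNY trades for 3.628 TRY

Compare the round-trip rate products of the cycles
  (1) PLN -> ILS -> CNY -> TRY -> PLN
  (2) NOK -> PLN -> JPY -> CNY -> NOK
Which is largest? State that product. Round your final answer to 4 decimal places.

0.9665

(1) 0.852 × 2.424 × 3.628 × 0.1198 = 0.89763
(2) 0.3946 × 42.79 × 0.05039 × 1.136 = 0.96654
Highest is cycle (2) at 0.9665 (≤1, no arbitrage).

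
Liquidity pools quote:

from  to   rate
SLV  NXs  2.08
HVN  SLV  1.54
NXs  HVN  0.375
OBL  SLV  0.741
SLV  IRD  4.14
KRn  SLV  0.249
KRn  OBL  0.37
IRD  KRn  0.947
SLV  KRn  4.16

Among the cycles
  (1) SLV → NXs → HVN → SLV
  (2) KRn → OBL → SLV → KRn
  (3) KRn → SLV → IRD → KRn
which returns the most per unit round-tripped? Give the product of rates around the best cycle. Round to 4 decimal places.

1.2012

(1) 2.08 × 0.375 × 1.54 = 1.20120
(2) 0.37 × 0.741 × 4.16 = 1.14055
(3) 0.249 × 4.14 × 0.947 = 0.97622
Highest is cycle (1) at 1.2012 (>1, arbitrage).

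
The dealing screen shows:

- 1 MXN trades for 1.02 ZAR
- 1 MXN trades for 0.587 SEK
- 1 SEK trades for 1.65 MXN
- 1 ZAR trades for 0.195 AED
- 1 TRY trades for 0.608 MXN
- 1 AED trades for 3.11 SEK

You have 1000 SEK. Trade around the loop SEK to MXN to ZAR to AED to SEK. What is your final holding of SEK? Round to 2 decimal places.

1000 SEK × 1.65 = 1650 MXN
1650 MXN × 1.02 = 1683 ZAR
1683 ZAR × 0.195 = 328.185 AED
328.185 AED × 3.11 = 1020.65535 SEK

1020.66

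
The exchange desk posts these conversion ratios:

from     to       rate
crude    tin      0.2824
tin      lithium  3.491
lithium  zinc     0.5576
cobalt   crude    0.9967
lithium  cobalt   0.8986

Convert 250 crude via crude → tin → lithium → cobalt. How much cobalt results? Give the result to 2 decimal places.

250 crude × 0.2824 = 70.6 tin
70.6 tin × 3.491 = 246.4646 lithium
246.4646 lithium × 0.8986 = 221.47308956 cobalt

221.47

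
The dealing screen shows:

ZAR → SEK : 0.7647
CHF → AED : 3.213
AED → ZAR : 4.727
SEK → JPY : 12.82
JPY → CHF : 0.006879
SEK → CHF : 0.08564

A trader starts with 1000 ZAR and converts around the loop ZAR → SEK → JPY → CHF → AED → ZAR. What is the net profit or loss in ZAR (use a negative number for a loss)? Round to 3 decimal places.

24.238

1000 ZAR × 0.7647 = 764.7 SEK
764.7 SEK × 12.82 = 9803.454 JPY
9803.454 JPY × 0.006879 = 67.437960066 CHF
67.437960066 CHF × 3.213 = 216.678165692058 AED
216.678165692058 AED × 4.727 = 1024.237689226358166 ZAR
Net change: 1024.237689226358166 − 1000 = 24.237689226358166 ZAR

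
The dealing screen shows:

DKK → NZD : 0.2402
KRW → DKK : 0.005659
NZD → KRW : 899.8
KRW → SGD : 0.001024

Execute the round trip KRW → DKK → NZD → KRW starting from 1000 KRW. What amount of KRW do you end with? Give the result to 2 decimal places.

1223.09

1000 KRW × 0.005659 = 5.659 DKK
5.659 DKK × 0.2402 = 1.3592918 NZD
1.3592918 NZD × 899.8 = 1223.09076164 KRW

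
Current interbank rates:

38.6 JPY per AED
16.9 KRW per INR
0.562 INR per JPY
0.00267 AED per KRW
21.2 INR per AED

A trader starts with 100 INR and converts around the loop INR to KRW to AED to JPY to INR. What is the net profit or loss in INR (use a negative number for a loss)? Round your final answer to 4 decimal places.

-2.1138

100 INR × 16.9 = 1690 KRW
1690 KRW × 0.00267 = 4.5123 AED
4.5123 AED × 38.6 = 174.17478 JPY
174.17478 JPY × 0.562 = 97.88622636 INR
Net change: 97.88622636 − 100 = -2.11377364 INR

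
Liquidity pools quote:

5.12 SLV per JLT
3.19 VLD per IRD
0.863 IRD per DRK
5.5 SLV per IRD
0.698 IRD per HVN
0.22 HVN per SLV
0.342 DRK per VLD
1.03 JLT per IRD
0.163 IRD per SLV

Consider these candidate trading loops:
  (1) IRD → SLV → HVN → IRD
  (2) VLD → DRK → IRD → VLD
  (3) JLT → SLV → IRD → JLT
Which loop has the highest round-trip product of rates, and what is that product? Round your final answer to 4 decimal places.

0.9415

(1) 5.5 × 0.22 × 0.698 = 0.84458
(2) 0.342 × 0.863 × 3.19 = 0.94152
(3) 5.12 × 0.163 × 1.03 = 0.85960
Highest is cycle (2) at 0.9415 (≤1, no arbitrage).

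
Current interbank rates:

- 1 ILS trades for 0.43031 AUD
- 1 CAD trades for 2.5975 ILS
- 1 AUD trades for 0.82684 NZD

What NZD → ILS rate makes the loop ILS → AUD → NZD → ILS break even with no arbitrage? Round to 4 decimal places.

2.8106

Known legs of the cycle: 0.43031 × 0.82684 = 0.3557975204
For no arbitrage the full-cycle product must be 1, so the missing rate is 1 / 0.3557975204 ≈ 2.810587.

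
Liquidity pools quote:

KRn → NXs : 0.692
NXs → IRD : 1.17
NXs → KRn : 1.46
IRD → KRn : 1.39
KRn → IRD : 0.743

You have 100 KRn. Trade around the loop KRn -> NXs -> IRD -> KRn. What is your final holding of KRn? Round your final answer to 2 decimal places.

100 KRn × 0.692 = 69.2 NXs
69.2 NXs × 1.17 = 80.964 IRD
80.964 IRD × 1.39 = 112.53996 KRn

112.54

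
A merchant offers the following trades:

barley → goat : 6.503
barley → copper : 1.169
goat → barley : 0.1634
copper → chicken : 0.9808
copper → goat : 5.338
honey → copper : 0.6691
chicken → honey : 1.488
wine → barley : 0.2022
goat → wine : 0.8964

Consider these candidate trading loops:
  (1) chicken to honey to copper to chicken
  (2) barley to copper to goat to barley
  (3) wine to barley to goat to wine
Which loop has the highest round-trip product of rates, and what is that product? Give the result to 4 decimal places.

1.1787

(1) 1.488 × 0.6691 × 0.9808 = 0.97650
(2) 1.169 × 5.338 × 0.1634 = 1.01964
(3) 0.2022 × 6.503 × 0.8964 = 1.17868
Highest is cycle (3) at 1.1787 (>1, arbitrage).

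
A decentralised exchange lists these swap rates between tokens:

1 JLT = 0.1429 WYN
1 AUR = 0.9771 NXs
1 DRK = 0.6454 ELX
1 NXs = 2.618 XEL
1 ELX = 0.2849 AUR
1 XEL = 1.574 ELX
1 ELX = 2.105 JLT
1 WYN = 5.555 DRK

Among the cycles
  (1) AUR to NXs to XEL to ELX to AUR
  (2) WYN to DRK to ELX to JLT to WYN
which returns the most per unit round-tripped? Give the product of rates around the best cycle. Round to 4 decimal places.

1.1471

(1) 0.9771 × 2.618 × 1.574 × 0.2849 = 1.14711
(2) 5.555 × 0.6454 × 2.105 × 0.1429 = 1.07844
Highest is cycle (1) at 1.1471 (>1, arbitrage).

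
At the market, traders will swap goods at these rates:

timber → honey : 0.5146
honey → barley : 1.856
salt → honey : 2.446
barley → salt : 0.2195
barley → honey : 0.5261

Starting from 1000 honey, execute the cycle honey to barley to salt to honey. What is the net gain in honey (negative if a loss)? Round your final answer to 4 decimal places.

1000 honey × 1.856 = 1856 barley
1856 barley × 0.2195 = 407.392 salt
407.392 salt × 2.446 = 996.480832 honey
Net change: 996.480832 − 1000 = -3.519168 honey

-3.5192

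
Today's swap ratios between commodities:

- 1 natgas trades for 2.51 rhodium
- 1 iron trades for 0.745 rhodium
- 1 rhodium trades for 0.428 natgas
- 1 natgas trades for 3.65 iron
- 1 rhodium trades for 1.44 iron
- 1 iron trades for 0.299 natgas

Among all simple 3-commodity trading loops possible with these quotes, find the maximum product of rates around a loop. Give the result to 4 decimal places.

rhodium→natgas→iron→rhodium: 0.428 × 3.65 × 0.745 = 1.16384
rhodium→iron→natgas→rhodium: 1.44 × 0.299 × 2.51 = 1.08071
Maximum is rhodium→natgas→iron→rhodium at 1.1638; arbitrage exists.

1.1638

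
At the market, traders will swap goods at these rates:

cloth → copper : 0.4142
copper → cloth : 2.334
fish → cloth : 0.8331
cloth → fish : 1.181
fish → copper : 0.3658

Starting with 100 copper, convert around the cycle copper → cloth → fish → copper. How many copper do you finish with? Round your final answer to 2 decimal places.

100 copper × 2.334 = 233.4 cloth
233.4 cloth × 1.181 = 275.6454 fish
275.6454 fish × 0.3658 = 100.83108732 copper

100.83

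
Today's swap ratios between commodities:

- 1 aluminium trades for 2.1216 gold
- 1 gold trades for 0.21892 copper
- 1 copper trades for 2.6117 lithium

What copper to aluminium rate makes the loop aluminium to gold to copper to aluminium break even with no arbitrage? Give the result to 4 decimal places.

Known legs of the cycle: 2.1216 × 0.21892 = 0.464460672
For no arbitrage the full-cycle product must be 1, so the missing rate is 1 / 0.464460672 ≈ 2.153035.

2.1530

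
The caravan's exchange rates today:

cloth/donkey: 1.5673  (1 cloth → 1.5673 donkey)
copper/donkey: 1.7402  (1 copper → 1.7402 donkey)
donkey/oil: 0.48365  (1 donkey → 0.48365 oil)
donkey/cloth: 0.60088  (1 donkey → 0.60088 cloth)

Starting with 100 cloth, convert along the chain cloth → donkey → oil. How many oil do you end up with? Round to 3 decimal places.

100 cloth × 1.5673 = 156.73 donkey
156.73 donkey × 0.48365 = 75.8024645 oil

75.802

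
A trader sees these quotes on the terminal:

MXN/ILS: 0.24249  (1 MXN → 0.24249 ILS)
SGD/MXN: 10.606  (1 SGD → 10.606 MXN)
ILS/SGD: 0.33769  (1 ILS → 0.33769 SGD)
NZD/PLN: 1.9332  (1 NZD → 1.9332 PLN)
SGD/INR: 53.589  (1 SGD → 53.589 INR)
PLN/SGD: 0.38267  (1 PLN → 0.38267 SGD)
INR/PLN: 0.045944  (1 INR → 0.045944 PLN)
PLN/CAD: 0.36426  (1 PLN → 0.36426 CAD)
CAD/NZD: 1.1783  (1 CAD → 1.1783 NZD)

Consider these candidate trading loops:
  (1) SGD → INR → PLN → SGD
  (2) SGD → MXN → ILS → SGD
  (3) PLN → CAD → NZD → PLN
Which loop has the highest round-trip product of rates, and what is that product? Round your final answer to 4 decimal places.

(1) 53.589 × 0.045944 × 0.38267 = 0.94217
(2) 10.606 × 0.24249 × 0.33769 = 0.86849
(3) 0.36426 × 1.1783 × 1.9332 = 0.82974
Highest is cycle (1) at 0.9422 (≤1, no arbitrage).

0.9422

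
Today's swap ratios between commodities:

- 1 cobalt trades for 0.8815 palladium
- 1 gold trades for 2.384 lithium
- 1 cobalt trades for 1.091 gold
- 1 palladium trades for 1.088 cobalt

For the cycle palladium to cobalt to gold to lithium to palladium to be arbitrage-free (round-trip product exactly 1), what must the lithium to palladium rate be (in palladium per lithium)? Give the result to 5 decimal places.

Known legs of the cycle: 1.088 × 1.091 × 2.384 = 2.829827072
For no arbitrage the full-cycle product must be 1, so the missing rate is 1 / 2.829827072 ≈ 0.3533785.

0.35338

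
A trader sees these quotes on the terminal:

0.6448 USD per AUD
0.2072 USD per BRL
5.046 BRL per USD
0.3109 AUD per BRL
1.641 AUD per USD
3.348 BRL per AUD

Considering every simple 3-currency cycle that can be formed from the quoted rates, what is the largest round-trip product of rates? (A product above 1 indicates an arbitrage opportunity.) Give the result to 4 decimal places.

1.1384

BRL→USD→AUD→BRL: 0.2072 × 1.641 × 3.348 = 1.13837
BRL→AUD→USD→BRL: 0.3109 × 0.6448 × 5.046 = 1.01156
Maximum is BRL→USD→AUD→BRL at 1.1384; arbitrage exists.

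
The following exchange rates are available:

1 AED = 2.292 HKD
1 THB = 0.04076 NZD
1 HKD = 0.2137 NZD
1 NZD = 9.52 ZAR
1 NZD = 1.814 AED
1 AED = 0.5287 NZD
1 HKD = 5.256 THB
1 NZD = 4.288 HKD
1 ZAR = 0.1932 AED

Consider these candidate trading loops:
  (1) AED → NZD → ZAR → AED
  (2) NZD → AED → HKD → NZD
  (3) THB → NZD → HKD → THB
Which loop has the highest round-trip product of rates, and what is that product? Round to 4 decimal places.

(1) 0.5287 × 9.52 × 0.1932 = 0.97242
(2) 1.814 × 2.292 × 0.2137 = 0.88850
(3) 0.04076 × 4.288 × 5.256 = 0.91864
Highest is cycle (1) at 0.9724 (≤1, no arbitrage).

0.9724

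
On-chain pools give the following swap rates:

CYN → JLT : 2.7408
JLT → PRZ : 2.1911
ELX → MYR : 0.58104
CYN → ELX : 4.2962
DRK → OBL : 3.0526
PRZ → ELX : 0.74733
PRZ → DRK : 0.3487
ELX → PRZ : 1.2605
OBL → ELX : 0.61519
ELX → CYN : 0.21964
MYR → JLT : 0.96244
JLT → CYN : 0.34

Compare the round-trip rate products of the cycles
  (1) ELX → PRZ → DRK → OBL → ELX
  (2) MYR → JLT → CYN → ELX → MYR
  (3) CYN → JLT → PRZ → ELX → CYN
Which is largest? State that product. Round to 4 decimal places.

(1) 1.2605 × 0.3487 × 3.0526 × 0.61519 = 0.82542
(2) 0.96244 × 0.34 × 4.2962 × 0.58104 = 0.81685
(3) 2.7408 × 2.1911 × 0.74733 × 0.21964 = 0.98574
Highest is cycle (3) at 0.9857 (≤1, no arbitrage).

0.9857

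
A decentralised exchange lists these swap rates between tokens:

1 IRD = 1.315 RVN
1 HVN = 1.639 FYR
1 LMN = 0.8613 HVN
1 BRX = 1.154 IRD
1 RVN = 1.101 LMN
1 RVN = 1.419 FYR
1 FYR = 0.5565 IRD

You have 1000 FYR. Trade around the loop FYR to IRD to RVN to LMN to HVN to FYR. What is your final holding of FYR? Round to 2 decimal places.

1137.40

1000 FYR × 0.5565 = 556.5 IRD
556.5 IRD × 1.315 = 731.7975 RVN
731.7975 RVN × 1.101 = 805.7090475 LMN
805.7090475 LMN × 0.8613 = 693.95720261175 HVN
693.95720261175 HVN × 1.639 = 1137.39585508065825 FYR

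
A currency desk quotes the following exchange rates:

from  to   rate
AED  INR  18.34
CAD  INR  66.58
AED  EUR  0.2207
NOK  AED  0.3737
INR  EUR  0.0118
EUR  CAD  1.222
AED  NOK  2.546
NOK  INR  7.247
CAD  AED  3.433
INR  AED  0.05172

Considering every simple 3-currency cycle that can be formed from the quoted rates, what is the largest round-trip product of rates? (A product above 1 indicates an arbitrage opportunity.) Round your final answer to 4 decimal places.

EUR→CAD→INR→EUR: 1.222 × 66.58 × 0.0118 = 0.96006
NOK→INR→AED→NOK: 7.247 × 0.05172 × 2.546 = 0.95428
EUR→CAD→AED→EUR: 1.222 × 3.433 × 0.2207 = 0.92586
Maximum is EUR→CAD→INR→EUR at 0.9601; no arbitrage — every cycle loses value.

0.9601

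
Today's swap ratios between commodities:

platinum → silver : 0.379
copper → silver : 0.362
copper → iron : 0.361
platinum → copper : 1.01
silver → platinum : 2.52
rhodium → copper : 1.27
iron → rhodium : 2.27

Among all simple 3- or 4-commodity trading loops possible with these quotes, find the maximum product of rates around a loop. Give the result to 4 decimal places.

1.0407

copper→iron→rhodium→copper: 0.361 × 2.27 × 1.27 = 1.04073
copper→silver→platinum→copper: 0.362 × 2.52 × 1.01 = 0.92136
Maximum is copper→iron→rhodium→copper at 1.0407; arbitrage exists.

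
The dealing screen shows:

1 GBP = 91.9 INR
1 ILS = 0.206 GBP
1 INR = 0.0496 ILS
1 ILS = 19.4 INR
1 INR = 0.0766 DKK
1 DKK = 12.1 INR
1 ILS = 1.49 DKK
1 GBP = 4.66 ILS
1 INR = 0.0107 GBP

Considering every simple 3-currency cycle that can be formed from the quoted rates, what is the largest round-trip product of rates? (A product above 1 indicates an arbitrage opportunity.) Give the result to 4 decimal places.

0.9673

GBP→ILS→INR→GBP: 4.66 × 19.4 × 0.0107 = 0.96732
GBP→INR→ILS→GBP: 91.9 × 0.0496 × 0.206 = 0.93900
DKK→INR→ILS→DKK: 12.1 × 0.0496 × 1.49 = 0.89424
Maximum is GBP→ILS→INR→GBP at 0.9673; no arbitrage — every cycle loses value.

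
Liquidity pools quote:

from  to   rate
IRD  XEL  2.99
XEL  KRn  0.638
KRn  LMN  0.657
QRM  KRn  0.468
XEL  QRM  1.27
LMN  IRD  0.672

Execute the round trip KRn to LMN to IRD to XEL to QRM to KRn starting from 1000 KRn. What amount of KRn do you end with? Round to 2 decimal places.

784.61

1000 KRn × 0.657 = 657 LMN
657 LMN × 0.672 = 441.504 IRD
441.504 IRD × 2.99 = 1320.09696 XEL
1320.09696 XEL × 1.27 = 1676.5231392 QRM
1676.5231392 QRM × 0.468 = 784.6128291456 KRn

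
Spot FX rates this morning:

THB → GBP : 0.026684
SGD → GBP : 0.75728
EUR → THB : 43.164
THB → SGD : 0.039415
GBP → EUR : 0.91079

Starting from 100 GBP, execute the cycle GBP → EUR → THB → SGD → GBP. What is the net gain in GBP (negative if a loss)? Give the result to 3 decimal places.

100 GBP × 0.91079 = 91.079 EUR
91.079 EUR × 43.164 = 3931.333956 THB
3931.333956 THB × 0.039415 = 154.95352787574 SGD
154.95352787574 SGD × 0.75728 = 117.3432075897403872 GBP
Net change: 117.3432075897403872 − 100 = 17.3432075897403872 GBP

17.343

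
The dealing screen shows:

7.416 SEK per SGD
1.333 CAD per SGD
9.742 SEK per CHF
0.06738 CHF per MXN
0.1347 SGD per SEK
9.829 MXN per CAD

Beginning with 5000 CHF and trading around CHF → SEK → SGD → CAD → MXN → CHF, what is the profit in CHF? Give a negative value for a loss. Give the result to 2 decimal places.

792.37

5000 CHF × 9.742 = 48710 SEK
48710 SEK × 0.1347 = 6561.237 SGD
6561.237 SGD × 1.333 = 8746.128921 CAD
8746.128921 CAD × 9.829 = 85965.701164509 MXN
85965.701164509 MXN × 0.06738 = 5792.36894446461642 CHF
Net change: 5792.36894446461642 − 5000 = 792.36894446461642 CHF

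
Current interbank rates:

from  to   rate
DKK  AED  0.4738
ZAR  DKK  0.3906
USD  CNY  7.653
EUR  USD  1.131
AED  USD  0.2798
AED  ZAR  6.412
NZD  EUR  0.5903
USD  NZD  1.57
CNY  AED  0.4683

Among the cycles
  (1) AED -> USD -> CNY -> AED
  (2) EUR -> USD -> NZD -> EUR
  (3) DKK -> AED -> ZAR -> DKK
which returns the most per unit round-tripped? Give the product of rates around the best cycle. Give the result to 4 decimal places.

1.1866

(1) 0.2798 × 7.653 × 0.4683 = 1.00278
(2) 1.131 × 1.57 × 0.5903 = 1.04818
(3) 0.4738 × 6.412 × 0.3906 = 1.18664
Highest is cycle (3) at 1.1866 (>1, arbitrage).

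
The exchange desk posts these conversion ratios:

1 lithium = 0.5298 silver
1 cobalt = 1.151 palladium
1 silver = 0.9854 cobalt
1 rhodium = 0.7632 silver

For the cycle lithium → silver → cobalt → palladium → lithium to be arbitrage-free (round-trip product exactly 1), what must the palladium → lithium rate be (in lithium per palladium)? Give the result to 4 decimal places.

Known legs of the cycle: 0.5298 × 0.9854 × 1.151 = 0.60089672292
For no arbitrage the full-cycle product must be 1, so the missing rate is 1 / 0.60089672292 ≈ 1.664179.

1.6642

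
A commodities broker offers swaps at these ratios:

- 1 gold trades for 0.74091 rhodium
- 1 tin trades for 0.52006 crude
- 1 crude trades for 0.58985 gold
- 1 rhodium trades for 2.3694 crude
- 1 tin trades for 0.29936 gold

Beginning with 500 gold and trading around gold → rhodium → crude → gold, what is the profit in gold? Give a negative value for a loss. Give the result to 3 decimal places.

500 gold × 0.74091 = 370.455 rhodium
370.455 rhodium × 2.3694 = 877.756077 crude
877.756077 crude × 0.58985 = 517.74442201845 gold
Net change: 517.74442201845 − 500 = 17.74442201845 gold

17.744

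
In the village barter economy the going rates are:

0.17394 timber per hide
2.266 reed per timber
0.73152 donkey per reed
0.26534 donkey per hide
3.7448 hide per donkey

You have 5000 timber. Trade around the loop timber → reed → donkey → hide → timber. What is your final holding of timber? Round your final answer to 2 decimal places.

5000 timber × 2.266 = 11330 reed
11330 reed × 0.73152 = 8288.1216 donkey
8288.1216 donkey × 3.7448 = 31037.35776768 hide
31037.35776768 hide × 0.17394 = 5398.6380101102592 timber

5398.64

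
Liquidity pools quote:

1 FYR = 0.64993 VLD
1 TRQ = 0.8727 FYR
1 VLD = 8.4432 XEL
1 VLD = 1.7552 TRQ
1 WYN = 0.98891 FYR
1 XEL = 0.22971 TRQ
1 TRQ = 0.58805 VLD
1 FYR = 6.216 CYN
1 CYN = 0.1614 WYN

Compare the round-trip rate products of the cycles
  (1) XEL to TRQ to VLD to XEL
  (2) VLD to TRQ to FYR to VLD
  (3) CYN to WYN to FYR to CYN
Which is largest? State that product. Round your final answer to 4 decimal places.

1.1405

(1) 0.22971 × 0.58805 × 8.4432 = 1.14052
(2) 1.7552 × 0.8727 × 0.64993 = 0.99554
(3) 0.1614 × 0.98891 × 6.216 = 0.99214
Highest is cycle (1) at 1.1405 (>1, arbitrage).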